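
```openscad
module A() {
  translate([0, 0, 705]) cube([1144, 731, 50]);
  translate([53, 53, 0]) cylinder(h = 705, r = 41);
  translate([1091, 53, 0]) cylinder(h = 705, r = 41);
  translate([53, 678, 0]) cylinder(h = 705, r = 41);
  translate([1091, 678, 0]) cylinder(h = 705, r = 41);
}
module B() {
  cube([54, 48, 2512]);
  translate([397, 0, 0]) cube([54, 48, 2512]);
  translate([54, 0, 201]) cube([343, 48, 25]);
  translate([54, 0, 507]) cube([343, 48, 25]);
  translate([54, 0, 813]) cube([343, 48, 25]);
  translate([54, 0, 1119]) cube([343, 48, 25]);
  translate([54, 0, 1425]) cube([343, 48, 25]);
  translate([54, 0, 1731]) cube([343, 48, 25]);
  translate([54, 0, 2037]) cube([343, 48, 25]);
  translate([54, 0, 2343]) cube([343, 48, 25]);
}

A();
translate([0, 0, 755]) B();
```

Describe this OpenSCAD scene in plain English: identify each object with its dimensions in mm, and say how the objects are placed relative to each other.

A is a table with a 1144×731 mm rectangular top, 50 mm thick, top surface at z = 755 mm, supported by four round legs of 82 mm diameter, each leg's bounding box inset 12 mm from the nearest pair of top edges, running from the floor.

B is a wooden ladder with two side rails of 54×48 mm section and 2512 mm height, set 451 mm apart overall. Between them run 8 rectangular rungs (48 mm deep, 25 mm thick), front faces flush with the rails' −y face. The bottom of the first rung is 201 mm above the floor and each subsequent rung is 306 mm higher than the one below.

The ladder is on top of the table.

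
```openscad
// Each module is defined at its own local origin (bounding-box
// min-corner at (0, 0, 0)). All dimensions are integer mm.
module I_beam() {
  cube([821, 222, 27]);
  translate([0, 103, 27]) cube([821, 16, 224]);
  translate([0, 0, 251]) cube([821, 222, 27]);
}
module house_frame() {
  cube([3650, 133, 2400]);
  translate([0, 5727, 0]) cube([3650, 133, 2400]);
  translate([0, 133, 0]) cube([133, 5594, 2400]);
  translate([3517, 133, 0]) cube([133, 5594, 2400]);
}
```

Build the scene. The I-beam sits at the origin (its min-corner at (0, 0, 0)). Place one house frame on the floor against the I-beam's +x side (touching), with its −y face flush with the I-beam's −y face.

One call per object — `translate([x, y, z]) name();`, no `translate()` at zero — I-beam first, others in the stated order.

I_beam();
translate([821, 0, 0]) house_frame();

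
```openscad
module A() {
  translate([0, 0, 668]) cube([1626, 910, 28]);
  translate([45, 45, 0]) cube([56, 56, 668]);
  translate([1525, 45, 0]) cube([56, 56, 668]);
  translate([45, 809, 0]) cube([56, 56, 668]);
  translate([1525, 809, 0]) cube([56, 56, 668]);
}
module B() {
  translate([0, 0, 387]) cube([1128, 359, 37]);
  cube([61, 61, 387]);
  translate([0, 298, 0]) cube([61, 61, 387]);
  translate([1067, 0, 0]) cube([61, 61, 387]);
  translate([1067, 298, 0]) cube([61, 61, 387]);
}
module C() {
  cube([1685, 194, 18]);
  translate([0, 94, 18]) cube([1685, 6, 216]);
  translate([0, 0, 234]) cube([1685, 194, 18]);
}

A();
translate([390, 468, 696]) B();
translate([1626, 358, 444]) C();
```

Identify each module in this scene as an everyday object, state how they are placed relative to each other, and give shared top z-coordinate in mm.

Both tops at z = 696 mm.

A is a table. B is a bench. C is an I-beam. The bench is on top of the table. The I-beam is beside the table with their tops flush at z = 696. The shared top z-coordinate is 696 mm.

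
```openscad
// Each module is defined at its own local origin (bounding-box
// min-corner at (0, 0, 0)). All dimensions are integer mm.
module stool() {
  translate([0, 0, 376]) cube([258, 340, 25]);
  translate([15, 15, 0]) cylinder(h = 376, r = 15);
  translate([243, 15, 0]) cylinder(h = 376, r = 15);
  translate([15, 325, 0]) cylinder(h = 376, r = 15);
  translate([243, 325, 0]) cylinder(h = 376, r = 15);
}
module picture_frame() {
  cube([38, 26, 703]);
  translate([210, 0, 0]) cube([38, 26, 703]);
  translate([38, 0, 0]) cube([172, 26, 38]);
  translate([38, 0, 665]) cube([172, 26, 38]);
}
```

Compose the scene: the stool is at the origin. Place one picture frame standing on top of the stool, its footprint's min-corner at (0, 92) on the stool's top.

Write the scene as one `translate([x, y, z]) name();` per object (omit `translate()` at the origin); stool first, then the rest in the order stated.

stool();
translate([0, 92, 401]) picture_frame();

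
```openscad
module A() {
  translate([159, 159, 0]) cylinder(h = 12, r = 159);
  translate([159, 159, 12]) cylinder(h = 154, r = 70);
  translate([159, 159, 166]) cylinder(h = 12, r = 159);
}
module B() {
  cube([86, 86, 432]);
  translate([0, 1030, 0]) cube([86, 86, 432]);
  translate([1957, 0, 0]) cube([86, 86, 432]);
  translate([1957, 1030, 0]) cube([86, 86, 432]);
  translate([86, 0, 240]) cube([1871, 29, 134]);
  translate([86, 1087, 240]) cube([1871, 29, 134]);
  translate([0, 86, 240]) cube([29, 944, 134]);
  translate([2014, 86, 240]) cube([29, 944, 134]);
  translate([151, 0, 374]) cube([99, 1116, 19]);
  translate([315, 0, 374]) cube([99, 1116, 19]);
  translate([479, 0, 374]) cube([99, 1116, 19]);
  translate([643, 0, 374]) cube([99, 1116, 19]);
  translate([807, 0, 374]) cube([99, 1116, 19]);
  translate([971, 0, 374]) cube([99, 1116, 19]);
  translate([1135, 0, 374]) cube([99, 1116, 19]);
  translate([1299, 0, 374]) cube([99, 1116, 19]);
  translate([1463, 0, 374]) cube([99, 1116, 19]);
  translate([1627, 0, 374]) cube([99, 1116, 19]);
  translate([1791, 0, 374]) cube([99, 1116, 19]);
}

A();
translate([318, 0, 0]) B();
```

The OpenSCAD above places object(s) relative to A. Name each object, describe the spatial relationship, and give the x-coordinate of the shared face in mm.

A is a spool. B is a bed frame. The bed frame is against the spool's +x side, with their −y faces flush. The x-coordinate of the shared face is 318 mm.

The spool's +x face and the bed frame's −x face are both at x = 318 mm.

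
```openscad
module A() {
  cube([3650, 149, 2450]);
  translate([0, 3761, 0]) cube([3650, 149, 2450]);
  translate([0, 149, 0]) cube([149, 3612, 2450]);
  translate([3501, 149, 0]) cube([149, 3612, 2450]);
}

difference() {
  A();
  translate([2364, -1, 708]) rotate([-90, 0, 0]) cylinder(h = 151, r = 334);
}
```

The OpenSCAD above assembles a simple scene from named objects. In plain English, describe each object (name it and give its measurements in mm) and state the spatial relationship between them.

A is a box-shaped house frame (walls only): outside footprint 3650×3910 mm, wall height 2450 mm, wall thickness 149 mm. The two y-facing walls run the full x-width; the two x-facing walls fit between the inner faces of the y-facing walls.

The house frame has a circular hole of radius 334 mm through its front wall, centred at (x = 2364, z = 708).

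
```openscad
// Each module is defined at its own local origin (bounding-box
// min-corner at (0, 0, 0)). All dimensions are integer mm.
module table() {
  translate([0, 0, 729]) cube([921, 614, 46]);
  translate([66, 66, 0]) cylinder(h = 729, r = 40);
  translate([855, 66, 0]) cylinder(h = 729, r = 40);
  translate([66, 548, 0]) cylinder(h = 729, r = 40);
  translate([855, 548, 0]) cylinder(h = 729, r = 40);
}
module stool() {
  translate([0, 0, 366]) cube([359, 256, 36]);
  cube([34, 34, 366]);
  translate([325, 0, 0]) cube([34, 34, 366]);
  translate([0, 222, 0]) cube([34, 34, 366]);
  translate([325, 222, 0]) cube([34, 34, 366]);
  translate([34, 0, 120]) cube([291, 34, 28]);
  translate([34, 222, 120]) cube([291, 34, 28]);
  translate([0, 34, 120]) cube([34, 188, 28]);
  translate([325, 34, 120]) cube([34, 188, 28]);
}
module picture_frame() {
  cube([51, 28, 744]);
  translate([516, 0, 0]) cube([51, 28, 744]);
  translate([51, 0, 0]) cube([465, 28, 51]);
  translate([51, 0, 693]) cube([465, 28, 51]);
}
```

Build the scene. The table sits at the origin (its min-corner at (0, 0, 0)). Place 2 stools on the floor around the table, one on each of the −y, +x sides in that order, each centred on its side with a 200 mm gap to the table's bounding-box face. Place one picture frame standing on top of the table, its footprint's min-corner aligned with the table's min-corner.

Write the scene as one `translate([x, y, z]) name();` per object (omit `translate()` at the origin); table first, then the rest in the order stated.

table();
translate([281, -456, 0]) stool();
translate([1121, 179, 0]) stool();
translate([0, 0, 775]) picture_frame();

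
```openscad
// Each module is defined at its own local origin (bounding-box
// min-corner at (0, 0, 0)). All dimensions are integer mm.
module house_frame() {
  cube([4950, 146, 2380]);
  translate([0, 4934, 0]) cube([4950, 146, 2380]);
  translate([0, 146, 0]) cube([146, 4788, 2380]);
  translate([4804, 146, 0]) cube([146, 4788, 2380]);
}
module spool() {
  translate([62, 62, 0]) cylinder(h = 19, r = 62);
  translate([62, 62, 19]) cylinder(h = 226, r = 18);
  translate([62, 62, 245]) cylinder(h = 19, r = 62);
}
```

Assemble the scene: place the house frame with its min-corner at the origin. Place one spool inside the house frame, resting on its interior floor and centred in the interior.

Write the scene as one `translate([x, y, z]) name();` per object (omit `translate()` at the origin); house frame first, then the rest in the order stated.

house_frame();
translate([2413, 2478, 0]) spool();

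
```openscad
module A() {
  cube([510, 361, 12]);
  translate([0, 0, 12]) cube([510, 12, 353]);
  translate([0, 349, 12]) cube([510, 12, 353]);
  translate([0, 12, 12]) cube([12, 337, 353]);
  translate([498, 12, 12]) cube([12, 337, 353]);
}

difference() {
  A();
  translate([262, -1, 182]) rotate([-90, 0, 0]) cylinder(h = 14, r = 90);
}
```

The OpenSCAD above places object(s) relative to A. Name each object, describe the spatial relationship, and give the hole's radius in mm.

The subtracted cylinder has r = 90 mm.

A is an open box. The open box has a circular hole through its front wall. The hole's radius is 90 mm.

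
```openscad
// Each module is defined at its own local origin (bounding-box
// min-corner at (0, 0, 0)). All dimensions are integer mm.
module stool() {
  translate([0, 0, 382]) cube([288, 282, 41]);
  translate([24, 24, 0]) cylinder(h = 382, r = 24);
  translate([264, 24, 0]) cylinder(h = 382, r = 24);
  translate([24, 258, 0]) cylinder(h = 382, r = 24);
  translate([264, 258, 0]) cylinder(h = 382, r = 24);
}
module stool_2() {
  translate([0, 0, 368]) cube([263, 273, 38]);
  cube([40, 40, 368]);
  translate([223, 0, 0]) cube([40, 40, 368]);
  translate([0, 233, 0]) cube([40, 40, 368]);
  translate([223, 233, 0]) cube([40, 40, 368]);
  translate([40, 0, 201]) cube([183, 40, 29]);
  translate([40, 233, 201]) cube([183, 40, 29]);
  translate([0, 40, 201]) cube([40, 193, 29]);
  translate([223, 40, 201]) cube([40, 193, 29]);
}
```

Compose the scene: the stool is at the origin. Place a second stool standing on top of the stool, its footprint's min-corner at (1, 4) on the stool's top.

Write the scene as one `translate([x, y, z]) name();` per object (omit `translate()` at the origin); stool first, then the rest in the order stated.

stool();
translate([1, 4, 423]) stool_2();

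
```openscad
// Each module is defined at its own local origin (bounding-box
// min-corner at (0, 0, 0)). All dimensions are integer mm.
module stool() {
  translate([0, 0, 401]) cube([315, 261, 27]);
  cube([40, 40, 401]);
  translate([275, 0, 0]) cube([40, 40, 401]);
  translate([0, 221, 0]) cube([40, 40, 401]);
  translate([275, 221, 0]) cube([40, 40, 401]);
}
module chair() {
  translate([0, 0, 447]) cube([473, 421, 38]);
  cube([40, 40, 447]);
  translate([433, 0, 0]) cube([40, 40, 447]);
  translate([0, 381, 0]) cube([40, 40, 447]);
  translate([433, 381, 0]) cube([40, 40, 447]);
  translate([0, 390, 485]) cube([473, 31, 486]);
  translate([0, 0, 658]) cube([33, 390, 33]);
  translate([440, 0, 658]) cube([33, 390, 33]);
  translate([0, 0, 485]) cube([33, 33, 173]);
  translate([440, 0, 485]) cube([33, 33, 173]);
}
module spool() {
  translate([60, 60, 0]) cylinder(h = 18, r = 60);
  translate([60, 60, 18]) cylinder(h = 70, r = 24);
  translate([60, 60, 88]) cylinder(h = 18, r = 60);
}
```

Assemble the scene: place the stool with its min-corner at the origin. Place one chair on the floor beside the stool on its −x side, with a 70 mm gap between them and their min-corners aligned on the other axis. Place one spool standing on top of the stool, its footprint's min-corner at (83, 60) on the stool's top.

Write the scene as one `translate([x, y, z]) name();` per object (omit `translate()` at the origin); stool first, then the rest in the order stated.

stool();
translate([-543, 0, 0]) chair();
translate([83, 60, 428]) spool();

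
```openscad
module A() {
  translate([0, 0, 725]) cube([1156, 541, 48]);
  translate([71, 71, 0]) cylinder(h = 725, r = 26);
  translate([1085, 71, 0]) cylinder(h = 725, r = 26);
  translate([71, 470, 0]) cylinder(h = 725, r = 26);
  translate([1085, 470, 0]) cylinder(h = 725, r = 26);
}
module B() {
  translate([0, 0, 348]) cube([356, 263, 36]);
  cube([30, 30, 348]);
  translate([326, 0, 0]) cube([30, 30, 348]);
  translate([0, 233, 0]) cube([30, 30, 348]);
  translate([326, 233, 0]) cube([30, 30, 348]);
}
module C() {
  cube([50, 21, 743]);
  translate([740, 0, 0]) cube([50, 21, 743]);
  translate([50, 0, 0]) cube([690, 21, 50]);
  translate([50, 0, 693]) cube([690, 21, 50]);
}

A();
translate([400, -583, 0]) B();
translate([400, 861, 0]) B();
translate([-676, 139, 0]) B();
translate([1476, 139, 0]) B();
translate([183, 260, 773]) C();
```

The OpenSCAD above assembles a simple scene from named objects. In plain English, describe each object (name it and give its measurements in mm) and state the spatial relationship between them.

A is a table: top 1156 mm (x) × 541 mm (y), 48 mm thick, upper face at z = 773 mm, on four round legs of 52 mm diameter, each leg's bounding box inset 45 mm from the nearest pair of top edges, running from z = 0 to the bottom of the top.

B is a simple wooden stool: a rectangular seat 356 mm (x) by 263 mm (y), 36 mm thick, top face at z = 384 mm, on four square legs, each 30×30 mm in cross-section. The legs rest on z = 0, each flush with a corner of the seat.

C is a rectangular picture frame lying in the x–z plane (depth along y). The opening is 690 mm wide (x) by 643 mm tall (z), surrounded by a border 50 mm wide on all four sides. The frame is 21 mm deep and is made of two full-height vertical stiles with two horizontal rails fitted between them.

Four stools sit around the table at the −y, +y, −x, +x sides. The picture frame is on top of the table, centred.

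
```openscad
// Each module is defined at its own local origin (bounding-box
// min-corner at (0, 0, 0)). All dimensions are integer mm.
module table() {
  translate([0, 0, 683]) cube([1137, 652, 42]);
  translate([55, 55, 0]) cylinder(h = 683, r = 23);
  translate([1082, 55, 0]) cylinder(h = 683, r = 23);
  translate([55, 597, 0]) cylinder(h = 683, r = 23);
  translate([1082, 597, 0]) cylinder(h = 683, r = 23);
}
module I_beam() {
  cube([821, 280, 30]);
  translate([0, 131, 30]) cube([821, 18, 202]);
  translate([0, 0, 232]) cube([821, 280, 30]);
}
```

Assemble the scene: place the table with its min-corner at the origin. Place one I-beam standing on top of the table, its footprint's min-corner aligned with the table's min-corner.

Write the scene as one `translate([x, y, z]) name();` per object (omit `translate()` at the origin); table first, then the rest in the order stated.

table();
translate([0, 0, 725]) I_beam();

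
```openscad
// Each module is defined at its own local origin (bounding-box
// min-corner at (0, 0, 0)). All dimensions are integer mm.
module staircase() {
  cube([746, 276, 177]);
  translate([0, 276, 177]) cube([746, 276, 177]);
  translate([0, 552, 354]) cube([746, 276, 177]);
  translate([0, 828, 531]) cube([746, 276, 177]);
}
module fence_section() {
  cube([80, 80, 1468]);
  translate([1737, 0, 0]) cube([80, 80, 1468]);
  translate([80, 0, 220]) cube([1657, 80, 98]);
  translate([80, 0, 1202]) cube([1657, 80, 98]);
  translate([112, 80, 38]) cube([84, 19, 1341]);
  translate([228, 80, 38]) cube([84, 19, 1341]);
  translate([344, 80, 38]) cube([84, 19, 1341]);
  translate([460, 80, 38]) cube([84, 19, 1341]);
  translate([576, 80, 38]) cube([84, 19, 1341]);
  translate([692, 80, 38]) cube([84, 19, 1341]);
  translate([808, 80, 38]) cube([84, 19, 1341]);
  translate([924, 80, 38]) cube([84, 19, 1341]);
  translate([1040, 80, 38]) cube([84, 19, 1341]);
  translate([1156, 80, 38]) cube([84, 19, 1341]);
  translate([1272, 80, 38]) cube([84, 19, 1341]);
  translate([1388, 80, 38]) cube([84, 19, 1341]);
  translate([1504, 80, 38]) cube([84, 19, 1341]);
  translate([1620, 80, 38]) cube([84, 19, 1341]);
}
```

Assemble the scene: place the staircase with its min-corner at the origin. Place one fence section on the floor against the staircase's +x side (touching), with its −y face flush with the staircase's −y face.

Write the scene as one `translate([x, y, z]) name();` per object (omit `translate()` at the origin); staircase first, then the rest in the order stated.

staircase();
translate([746, 0, 0]) fence_section();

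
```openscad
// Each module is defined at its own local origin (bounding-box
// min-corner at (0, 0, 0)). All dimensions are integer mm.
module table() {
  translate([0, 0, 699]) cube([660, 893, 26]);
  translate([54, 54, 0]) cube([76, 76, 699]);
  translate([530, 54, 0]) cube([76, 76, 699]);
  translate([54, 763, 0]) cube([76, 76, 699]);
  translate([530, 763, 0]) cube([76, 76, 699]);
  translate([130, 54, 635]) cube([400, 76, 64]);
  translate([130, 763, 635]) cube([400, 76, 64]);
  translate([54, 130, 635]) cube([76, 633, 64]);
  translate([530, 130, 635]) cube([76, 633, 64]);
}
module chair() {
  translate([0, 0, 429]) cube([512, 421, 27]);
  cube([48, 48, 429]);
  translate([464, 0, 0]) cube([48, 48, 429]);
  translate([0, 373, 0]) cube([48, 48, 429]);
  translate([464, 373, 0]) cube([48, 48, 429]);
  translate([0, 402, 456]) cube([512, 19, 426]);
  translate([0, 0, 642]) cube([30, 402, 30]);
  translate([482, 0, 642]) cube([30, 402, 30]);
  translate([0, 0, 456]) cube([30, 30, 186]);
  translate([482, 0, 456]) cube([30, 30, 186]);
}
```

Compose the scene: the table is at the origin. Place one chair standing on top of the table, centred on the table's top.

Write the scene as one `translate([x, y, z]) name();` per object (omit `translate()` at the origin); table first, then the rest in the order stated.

table();
translate([74, 236, 725]) chair();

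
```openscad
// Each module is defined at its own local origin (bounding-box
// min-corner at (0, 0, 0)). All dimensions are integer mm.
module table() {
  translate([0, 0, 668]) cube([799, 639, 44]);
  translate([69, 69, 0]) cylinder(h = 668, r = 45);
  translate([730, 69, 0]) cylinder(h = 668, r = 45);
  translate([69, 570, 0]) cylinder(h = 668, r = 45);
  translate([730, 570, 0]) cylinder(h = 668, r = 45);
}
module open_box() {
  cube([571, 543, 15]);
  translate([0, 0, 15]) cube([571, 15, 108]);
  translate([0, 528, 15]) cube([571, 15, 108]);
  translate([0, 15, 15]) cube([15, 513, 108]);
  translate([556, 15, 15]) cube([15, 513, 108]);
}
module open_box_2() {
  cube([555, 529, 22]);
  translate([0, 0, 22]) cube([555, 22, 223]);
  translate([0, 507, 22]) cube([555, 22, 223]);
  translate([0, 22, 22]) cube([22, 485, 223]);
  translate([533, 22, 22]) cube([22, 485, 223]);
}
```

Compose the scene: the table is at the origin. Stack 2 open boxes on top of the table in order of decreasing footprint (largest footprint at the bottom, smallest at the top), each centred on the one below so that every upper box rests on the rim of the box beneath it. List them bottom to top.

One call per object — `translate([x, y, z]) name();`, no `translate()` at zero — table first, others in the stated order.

table();
translate([114, 48, 712]) open_box();
translate([122, 55, 835]) open_box_2();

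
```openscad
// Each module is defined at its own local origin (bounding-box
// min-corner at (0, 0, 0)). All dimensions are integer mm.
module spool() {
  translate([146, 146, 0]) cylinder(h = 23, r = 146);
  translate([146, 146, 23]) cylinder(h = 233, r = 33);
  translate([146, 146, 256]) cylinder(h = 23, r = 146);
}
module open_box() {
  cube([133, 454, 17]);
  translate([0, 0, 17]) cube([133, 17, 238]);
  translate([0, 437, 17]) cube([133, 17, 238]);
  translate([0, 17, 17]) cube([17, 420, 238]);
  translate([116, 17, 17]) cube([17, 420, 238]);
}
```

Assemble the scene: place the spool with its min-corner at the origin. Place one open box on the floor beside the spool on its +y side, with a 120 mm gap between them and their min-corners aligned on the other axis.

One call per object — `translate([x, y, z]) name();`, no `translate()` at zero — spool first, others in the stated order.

spool();
translate([0, 412, 0]) open_box();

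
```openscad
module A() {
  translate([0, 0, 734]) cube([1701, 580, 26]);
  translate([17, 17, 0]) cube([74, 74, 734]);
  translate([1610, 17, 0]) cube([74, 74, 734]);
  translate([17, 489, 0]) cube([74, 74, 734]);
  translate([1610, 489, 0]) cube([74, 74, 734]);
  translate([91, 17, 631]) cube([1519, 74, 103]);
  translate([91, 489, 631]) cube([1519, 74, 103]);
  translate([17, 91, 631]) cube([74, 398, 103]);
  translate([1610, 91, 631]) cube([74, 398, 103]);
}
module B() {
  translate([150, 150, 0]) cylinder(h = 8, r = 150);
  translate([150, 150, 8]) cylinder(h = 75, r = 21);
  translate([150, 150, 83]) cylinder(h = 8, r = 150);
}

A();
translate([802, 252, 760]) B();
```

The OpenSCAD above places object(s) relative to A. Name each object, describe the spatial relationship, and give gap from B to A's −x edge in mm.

The spool's min-x is at 802; the table's min-x is 0; gap = 802 mm.

A is a table. B is a spool. The spool is on top of the table. The gap from the spool to the table's −x edge is 802 mm.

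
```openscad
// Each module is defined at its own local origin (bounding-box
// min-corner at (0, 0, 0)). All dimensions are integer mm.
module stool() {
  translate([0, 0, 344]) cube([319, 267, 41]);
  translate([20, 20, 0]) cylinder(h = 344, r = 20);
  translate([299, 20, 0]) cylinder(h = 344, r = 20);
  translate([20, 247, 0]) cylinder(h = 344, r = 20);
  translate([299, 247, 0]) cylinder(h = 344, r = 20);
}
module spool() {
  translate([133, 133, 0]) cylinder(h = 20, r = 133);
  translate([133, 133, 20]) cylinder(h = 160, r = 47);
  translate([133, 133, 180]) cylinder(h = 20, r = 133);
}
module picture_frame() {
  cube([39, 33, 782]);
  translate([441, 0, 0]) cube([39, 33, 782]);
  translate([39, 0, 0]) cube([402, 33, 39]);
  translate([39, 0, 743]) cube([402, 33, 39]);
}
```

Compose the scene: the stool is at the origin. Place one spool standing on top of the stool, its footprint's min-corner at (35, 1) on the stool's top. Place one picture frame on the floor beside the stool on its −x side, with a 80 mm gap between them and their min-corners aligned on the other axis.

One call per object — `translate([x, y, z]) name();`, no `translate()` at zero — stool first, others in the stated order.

stool();
translate([35, 1, 385]) spool();
translate([-560, 0, 0]) picture_frame();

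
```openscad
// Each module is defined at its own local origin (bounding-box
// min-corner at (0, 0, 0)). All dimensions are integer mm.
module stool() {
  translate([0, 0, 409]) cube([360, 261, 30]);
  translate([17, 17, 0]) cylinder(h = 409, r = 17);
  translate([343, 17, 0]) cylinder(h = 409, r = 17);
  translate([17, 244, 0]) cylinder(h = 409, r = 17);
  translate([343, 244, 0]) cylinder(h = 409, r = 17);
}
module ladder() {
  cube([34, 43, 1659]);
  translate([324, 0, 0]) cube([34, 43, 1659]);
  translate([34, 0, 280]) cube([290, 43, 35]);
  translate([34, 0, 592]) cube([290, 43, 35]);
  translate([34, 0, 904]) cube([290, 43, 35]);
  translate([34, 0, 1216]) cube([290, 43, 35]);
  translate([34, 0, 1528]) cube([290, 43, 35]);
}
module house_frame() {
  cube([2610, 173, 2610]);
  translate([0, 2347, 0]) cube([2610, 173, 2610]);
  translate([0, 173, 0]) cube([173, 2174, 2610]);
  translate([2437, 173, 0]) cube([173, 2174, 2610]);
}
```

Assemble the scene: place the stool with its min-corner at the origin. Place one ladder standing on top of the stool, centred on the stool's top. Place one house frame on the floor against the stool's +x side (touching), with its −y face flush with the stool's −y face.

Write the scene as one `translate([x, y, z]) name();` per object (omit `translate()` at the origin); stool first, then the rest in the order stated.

stool();
translate([1, 109, 439]) ladder();
translate([360, 0, 0]) house_frame();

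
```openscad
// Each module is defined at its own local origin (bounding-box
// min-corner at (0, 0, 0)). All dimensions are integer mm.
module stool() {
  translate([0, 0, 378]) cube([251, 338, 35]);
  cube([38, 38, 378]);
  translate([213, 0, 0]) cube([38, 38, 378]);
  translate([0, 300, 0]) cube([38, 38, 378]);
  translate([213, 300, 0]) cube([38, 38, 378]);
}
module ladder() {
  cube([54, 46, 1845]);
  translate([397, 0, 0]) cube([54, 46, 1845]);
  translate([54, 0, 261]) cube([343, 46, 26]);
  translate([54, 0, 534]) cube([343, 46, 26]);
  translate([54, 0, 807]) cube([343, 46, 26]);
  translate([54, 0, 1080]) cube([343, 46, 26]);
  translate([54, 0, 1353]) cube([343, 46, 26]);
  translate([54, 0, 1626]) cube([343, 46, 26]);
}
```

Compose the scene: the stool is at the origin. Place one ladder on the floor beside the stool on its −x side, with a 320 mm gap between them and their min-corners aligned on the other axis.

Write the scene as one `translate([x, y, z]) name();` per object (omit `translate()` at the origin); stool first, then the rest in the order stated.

stool();
translate([-771, 0, 0]) ladder();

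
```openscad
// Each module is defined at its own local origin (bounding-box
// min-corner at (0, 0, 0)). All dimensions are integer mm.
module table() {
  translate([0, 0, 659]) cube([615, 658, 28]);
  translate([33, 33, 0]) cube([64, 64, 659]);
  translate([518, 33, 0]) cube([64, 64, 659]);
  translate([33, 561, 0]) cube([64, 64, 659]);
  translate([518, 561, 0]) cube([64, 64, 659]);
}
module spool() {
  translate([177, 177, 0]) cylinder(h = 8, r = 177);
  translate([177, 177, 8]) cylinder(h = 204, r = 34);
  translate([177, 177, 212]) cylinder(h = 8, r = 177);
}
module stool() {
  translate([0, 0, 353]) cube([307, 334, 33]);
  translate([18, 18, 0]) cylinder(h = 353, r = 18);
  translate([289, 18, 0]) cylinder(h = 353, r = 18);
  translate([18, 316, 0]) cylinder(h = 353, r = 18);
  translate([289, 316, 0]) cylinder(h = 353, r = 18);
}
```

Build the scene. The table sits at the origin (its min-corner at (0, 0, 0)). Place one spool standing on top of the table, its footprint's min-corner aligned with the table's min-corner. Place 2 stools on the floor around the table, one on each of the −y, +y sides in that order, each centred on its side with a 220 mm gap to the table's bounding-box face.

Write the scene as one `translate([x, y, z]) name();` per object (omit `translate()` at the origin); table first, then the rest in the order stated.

table();
translate([0, 0, 687]) spool();
translate([154, -554, 0]) stool();
translate([154, 878, 0]) stool();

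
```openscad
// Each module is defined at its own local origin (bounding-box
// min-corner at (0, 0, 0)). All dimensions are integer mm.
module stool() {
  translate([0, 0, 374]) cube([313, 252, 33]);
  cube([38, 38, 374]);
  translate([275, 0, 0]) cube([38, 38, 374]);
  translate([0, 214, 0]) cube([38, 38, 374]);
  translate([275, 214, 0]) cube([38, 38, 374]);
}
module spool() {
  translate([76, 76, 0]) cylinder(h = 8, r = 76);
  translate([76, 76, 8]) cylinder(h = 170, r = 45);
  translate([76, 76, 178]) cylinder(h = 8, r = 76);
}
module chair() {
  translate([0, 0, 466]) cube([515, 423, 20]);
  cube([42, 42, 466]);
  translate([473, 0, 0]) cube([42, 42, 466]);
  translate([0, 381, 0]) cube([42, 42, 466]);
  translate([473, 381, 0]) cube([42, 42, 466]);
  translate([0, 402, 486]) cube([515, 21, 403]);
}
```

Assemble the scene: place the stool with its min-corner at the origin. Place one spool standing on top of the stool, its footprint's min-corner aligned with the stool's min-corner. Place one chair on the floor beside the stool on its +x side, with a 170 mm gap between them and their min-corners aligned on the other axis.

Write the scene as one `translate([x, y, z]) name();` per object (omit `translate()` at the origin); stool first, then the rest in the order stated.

stool();
translate([0, 0, 407]) spool();
translate([483, 0, 0]) chair();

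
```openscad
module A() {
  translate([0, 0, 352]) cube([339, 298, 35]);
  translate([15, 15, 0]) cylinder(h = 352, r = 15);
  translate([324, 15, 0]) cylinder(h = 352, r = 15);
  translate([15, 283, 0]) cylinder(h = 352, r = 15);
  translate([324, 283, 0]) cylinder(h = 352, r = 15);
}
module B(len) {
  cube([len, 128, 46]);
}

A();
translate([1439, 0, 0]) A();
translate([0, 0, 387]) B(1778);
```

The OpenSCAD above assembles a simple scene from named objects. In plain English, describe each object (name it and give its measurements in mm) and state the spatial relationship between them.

A is a four-legged stool. The seat is a 339×298×35 mm slab whose top surface is at z = 387 mm; four round legs, each 30 mm in diameter, run from the floor (z = 0) to the underside of the seat, each leg's axis is inset half a diameter from the nearest pair of seat edges (so the leg's bounding box is flush with the corner).

B is a rectangular beam 1778 mm long (x), 128 mm deep (y), 46 mm thick (z).

The beam spans the tops of two stools placed 1100 mm apart, resting at z = 387 mm.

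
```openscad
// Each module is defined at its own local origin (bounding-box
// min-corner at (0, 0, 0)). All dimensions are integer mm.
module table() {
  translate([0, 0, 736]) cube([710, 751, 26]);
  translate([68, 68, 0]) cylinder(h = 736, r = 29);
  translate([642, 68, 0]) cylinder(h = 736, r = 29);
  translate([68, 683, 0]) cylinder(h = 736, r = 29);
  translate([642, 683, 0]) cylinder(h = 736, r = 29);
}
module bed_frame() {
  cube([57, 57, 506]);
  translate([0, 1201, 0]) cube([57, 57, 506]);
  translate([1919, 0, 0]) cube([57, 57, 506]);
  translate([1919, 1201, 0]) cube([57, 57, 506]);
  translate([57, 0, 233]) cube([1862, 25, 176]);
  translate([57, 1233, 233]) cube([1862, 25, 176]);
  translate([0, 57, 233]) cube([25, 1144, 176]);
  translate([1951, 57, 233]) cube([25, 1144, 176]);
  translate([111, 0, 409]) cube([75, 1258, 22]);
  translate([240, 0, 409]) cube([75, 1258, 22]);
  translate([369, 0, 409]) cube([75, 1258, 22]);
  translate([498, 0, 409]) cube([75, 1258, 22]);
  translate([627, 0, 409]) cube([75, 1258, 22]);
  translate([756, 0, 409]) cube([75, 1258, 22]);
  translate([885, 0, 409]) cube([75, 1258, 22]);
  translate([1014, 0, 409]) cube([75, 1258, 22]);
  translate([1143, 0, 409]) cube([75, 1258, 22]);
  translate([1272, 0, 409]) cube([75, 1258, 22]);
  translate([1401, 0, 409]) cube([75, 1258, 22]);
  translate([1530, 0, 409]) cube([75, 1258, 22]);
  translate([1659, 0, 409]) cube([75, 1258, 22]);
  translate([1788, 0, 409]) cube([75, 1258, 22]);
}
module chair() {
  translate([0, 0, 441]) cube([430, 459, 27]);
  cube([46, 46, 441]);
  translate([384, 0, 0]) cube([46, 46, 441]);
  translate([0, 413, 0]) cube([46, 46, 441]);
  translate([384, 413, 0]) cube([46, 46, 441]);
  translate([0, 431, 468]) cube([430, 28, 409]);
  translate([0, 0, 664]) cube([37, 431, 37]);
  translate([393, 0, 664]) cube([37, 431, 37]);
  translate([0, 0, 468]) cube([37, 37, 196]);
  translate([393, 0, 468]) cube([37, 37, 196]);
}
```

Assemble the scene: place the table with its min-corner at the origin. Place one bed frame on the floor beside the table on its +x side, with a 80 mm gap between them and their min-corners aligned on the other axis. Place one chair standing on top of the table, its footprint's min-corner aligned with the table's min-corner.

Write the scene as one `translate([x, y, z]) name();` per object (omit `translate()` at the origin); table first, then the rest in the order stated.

table();
translate([790, 0, 0]) bed_frame();
translate([0, 0, 762]) chair();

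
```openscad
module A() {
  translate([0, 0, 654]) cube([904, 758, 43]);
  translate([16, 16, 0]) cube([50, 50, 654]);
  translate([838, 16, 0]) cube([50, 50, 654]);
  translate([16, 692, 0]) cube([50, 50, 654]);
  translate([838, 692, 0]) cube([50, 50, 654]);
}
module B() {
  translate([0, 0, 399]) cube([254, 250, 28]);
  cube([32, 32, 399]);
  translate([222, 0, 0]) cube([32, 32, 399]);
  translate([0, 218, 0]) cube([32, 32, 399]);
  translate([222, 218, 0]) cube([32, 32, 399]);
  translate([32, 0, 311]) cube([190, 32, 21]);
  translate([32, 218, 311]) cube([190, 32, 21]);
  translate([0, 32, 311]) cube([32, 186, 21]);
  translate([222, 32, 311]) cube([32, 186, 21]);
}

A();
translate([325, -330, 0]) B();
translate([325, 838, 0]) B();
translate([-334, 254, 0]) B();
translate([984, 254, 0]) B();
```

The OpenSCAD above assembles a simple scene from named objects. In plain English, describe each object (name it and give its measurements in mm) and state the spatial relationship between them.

A is a table: top 904 mm (x) × 758 mm (y), 43 mm thick, upper face at z = 697 mm, on four 50×50 mm square legs, each inset 16 mm from the nearest pair of top edges, running from z = 0 to the bottom of the top.

B is a four-legged stool. The seat is a 254×250×28 mm slab whose top surface is at z = 427 mm; four square legs, each 32×32 mm in cross-section, run from the floor (z = 0) to the underside of the seat, each flush with a corner of the seat. Four stretchers, 32 mm wide and 21 mm tall, connect adjacent legs with their undersides at z = 311 mm, each running between the inner faces of the legs it joins and aligned with the legs' outer faces on the other axis.

Four stools sit around the table at the −y, +y, −x, +x sides.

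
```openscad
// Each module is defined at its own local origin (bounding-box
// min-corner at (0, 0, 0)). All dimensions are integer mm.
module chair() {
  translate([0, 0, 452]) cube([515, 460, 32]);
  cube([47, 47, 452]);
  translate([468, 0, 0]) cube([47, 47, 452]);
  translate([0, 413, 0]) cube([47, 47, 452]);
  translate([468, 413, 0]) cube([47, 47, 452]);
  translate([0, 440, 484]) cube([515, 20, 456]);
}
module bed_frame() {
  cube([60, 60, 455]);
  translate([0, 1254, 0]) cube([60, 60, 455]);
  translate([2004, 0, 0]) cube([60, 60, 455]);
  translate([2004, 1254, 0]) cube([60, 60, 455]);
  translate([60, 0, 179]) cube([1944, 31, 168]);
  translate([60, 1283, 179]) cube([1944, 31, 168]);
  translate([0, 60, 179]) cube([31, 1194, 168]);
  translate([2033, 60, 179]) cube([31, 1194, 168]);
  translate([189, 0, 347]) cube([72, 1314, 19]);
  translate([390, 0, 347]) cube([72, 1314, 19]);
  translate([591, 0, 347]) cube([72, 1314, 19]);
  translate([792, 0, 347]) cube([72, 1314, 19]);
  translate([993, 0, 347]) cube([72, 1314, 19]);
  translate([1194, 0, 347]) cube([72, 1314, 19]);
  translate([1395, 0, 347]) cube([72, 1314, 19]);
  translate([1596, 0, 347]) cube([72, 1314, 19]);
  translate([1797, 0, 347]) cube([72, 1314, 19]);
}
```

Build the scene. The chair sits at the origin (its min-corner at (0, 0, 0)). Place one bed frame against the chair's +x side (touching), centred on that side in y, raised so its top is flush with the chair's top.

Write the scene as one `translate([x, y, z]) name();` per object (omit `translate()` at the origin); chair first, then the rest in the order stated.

chair();
translate([515, -427, 485]) bed_frame();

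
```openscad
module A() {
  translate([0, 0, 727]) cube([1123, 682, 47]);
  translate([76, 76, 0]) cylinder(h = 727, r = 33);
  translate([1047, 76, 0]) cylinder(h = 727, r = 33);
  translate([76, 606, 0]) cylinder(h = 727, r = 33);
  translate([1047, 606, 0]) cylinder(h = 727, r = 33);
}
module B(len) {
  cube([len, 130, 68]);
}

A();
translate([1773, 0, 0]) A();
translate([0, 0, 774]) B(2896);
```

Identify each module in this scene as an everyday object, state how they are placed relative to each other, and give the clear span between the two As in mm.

A is a table. B is a beam. A beam spans the tops of two tables. The clear span between the two tables is 650 mm.

Second table starts at x = 1773; first ends at x = 1123; clear span = 1773 − 1123 = 650 mm.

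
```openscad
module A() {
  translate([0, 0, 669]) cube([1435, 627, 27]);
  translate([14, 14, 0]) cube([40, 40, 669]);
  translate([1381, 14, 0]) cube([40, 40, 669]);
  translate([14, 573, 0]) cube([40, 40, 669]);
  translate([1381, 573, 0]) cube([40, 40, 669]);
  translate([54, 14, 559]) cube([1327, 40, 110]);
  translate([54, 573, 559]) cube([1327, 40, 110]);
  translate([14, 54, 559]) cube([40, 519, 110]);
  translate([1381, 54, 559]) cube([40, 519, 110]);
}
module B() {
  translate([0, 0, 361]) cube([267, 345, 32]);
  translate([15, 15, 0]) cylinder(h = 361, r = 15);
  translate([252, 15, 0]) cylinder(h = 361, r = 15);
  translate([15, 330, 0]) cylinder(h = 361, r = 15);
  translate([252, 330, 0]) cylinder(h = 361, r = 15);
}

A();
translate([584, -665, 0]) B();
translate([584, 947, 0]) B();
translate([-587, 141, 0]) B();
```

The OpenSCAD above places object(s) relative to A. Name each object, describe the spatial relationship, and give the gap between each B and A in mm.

Each stool's nearest face is 320 mm from the table's bounding box.

A is a table. B is a stool. Three stools sit around the table at the −y, +y, −x sides. The gap between each stool and the table is 320 mm.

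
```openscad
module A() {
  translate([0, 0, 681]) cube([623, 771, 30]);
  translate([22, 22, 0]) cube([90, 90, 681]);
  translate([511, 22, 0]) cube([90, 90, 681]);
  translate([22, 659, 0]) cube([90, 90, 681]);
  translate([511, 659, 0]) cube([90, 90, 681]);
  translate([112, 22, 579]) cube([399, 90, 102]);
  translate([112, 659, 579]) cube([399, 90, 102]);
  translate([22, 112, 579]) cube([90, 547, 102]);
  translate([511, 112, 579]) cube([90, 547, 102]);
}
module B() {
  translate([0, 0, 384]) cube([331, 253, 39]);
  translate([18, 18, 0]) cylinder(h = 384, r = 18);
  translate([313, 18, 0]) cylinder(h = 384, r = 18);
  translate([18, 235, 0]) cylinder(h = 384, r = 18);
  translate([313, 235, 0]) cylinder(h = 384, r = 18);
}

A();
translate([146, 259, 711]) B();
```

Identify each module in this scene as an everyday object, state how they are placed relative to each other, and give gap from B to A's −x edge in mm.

A is a table. B is a stool. The stool is on top of the table, centred. The gap from the stool to the table's −x edge is 146 mm.

The stool's min-x is at 146; the table's min-x is 0; gap = 146 mm.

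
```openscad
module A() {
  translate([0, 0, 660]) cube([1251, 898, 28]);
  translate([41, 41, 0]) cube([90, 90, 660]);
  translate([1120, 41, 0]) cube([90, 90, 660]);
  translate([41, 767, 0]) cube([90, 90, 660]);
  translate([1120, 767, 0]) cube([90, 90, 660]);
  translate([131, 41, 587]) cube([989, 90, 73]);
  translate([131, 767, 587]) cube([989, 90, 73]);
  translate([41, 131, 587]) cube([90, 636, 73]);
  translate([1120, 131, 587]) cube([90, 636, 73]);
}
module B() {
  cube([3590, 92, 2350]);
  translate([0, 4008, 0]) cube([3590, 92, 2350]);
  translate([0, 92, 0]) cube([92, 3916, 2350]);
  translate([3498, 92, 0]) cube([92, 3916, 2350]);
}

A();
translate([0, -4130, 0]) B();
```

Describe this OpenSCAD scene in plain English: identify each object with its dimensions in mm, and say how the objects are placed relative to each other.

A is a table: top 1251 mm (x) × 898 mm (y), 28 mm thick, upper face at z = 688 mm, on four 90×90 mm square legs, each inset 41 mm from the nearest pair of top edges, running from z = 0 to the bottom of the top. Four apron rails, 90 mm thick and 73 mm tall, run between adjacent legs with their top edges flush with the underside of the top and their outer faces flush with the legs' outer faces.

B is the wall frame of a small rectangular building: four walls, each 2350 mm tall and 92 mm thick, enclosing a footprint 3590 mm (x) by 4100 mm (y) outside-to-outside, with no floor or roof. The front and back walls (the −y and +y sides) span the full width; the two side walls fit between them.

The house frame is on the floor beside the table on its −y side.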